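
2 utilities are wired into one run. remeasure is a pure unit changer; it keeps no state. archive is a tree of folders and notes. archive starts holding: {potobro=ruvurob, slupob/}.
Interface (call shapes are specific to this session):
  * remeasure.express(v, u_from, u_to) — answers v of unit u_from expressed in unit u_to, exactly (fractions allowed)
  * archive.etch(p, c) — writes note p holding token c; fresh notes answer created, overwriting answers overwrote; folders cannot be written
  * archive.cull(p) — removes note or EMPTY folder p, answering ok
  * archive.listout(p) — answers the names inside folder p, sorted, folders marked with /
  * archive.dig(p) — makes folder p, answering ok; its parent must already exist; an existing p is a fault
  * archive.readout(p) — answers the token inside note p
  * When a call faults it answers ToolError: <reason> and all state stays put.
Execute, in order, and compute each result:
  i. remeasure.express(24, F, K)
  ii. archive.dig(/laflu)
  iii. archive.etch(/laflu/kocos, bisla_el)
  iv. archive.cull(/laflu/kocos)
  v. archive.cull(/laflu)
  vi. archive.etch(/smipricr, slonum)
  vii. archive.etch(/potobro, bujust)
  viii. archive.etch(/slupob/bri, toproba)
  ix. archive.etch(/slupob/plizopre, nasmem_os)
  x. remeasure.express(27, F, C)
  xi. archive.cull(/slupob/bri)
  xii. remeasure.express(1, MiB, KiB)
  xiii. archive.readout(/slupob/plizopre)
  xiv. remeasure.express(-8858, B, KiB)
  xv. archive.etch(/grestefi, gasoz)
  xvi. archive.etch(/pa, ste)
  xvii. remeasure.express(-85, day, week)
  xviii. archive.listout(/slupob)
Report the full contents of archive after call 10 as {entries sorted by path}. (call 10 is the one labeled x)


Answer: {potobro=bujust, slupob/, slupob/bri=toproba, slupob/plizopre=nasmem_os, smipricr=slonum}

Derivation:
I invoke express(v: 24, u_from: F, u_to: K), which returns 48367/180.
I use dig(p: /laflu), yielding ok.
Then etch(p: /laflu/kocos, c: bisla_el), which returns created.
Using cull(p: /laflu/kocos), giving ok.
I call cull(p: /laflu), — result: ok.
Using etch(p: /smipricr, c: slonum), → created.
Now I run etch(p: /potobro, c: bujust), — result: overwrote.
I try etch(p: /slupob/bri, c: toproba), and get created.
Then etch(p: /slupob/plizopre, c: nasmem_os), — result: created.
Now I run express(v: 27, u_from: F, u_to: C), giving -25/9.
Invoking cull(p: /slupob/bri), and get ok.
Now I run express(v: 1, u_from: MiB, u_to: KiB), → 1024.
Next I call readout(p: /slupob/plizopre), which returns nasmem_os.
I run express(v: -8858, u_from: B, u_to: KiB): -4429/512.
I try etch(p: /grestefi, c: gasoz), → created.
Calling etch(p: /pa, c: ste), and see created.
Next I call express(v: -85, u_from: day, u_to: week), and see -85/7.
Then listout(p: /slupob), which returns [plizopre].


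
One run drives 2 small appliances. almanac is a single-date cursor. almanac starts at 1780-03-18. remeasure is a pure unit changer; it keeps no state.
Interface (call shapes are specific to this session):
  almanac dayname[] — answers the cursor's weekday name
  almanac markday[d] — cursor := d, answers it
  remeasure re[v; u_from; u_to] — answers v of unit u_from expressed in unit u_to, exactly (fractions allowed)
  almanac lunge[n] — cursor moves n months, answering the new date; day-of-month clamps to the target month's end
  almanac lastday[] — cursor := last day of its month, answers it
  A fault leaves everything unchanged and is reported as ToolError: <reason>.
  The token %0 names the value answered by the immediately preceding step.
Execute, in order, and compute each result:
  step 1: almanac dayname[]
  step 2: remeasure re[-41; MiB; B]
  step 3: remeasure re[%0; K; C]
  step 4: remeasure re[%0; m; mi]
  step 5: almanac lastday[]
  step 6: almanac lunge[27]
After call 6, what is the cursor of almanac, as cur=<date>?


I call almanac dayname, — result: Saturday.
Invoking remeasure re using v: -41, u_from: MiB, u_to: B, giving -42991616.
Invoking remeasure re using v: %0, u_from: K, u_to: C, → -859837783/20.
Then remeasure re using v: %0, u_from: m, u_to: mi, and observe -21495944575/804672.
I invoke almanac lastday(), — result: 1780-03-31.
I call almanac lunge using n: 27, and get 1782-06-30.

Answer: cur=1782-06-30


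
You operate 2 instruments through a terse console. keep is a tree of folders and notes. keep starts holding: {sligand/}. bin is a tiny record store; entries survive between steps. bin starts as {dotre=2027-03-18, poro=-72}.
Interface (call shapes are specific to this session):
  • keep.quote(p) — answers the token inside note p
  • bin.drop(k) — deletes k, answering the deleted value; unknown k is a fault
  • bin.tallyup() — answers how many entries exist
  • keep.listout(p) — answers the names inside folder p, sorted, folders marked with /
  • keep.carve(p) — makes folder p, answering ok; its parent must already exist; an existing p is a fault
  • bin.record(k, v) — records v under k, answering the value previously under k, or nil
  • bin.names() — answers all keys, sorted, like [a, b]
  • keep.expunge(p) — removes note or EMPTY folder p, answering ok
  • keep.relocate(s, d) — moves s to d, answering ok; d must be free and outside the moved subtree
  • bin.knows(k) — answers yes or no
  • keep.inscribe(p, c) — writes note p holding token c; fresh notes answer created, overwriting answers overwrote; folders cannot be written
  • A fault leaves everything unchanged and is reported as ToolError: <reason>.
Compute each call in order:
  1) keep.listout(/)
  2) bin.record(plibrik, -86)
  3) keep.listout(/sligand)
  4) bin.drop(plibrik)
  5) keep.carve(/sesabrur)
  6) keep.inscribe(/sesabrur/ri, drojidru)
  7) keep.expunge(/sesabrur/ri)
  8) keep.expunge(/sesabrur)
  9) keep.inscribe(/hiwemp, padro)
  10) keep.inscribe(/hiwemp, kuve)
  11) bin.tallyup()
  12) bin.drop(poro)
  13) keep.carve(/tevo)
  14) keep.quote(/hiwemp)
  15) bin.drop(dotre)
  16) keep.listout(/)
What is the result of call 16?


Answer: [hiwemp, sligand/, tevo/]

Derivation:
I try listout using p→/, yielding [sligand/].
Then record using k→plibrik, v→-86, and get nil.
I run listout using p→/sligand, giving [].
I run drop using k→plibrik, giving -86.
I call carve using p→/sesabrur, yielding ok.
Invoking inscribe using p→/sesabrur/ri, c→drojidru, — result: created.
Now I run expunge using p→/sesabrur/ri, and get ok.
Invoking expunge using p→/sesabrur, which returns ok.
Now I run inscribe using p→/hiwemp, c→padro, and see created.
Invoking inscribe using p→/hiwemp, c→kuve, and observe overwrote.
I run tallyup(), yielding 2.
Calling drop using k→poro, and see -72.
Invoking carve using p→/tevo, — result: ok.
Invoking quote using p→/hiwemp, → kuve.
Then drop using k→dotre, and see 2027-03-18.
I use listout using p→/, yielding [hiwemp, sligand/, tevo/].


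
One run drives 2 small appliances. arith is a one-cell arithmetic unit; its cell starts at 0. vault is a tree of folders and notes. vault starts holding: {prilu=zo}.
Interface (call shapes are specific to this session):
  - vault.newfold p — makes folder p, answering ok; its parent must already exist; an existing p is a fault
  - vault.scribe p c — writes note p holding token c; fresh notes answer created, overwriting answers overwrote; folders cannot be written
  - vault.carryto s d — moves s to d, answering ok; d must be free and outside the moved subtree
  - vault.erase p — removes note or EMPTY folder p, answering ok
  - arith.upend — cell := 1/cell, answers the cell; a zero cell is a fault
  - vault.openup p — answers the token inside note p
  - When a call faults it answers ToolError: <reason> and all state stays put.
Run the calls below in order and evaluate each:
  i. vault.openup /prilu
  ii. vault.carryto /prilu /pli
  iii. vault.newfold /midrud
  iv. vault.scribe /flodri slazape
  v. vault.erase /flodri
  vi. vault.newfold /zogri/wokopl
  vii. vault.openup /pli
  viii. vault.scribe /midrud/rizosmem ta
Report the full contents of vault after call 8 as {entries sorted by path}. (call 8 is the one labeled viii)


I invoke vault.openup on p='/prilu', and observe zo.
Next I call vault.carryto on s='/prilu', d='/pli', and see ok.
Then vault.newfold on p='/midrud', yielding ok.
Next I call vault.scribe on p='/flodri', c='slazape', and observe created.
I run vault.erase on p='/flodri', and observe ok.
Using vault.newfold on p='/zogri/wokopl', → ToolError: no parent.
Using vault.openup on p='/pli', and get zo.
I try vault.scribe on p='/midrud/rizosmem', c='ta', → created.

Answer: {midrud/, midrud/rizosmem=ta, pli=zo}


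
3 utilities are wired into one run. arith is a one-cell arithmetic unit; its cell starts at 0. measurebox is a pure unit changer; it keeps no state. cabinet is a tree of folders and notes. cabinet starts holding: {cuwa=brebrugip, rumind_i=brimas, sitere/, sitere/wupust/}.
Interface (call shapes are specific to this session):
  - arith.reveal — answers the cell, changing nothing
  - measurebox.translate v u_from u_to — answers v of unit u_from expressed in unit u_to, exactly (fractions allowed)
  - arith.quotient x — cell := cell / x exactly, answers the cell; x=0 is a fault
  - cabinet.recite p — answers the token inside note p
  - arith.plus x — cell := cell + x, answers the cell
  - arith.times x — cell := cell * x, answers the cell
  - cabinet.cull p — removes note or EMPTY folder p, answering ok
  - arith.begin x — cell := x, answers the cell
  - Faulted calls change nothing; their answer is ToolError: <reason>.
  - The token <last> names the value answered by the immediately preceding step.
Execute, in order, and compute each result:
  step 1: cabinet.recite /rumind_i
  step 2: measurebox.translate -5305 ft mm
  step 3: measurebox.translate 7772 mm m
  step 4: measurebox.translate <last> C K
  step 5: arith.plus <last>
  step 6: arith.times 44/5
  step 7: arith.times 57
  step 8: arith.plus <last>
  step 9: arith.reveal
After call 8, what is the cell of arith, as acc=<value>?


I call cabinet.recite(/rumind_i), — result: brimas.
I call measurebox.translate(-5305, ft, mm), and observe -1616964.
Using measurebox.translate(7772, mm, m), giving 1943/250.
I call measurebox.translate(<last>, C, K), giving 140461/500.
I call arith.plus(<last>), giving 140461/500.
I run arith.times(44/5), — result: 1545071/625.
Using arith.times(57), which returns 88069047/625.
Next I call arith.plus(<last>), — result: 176138094/625.
Then arith.reveal, giving 176138094/625.

Answer: acc=176138094/625


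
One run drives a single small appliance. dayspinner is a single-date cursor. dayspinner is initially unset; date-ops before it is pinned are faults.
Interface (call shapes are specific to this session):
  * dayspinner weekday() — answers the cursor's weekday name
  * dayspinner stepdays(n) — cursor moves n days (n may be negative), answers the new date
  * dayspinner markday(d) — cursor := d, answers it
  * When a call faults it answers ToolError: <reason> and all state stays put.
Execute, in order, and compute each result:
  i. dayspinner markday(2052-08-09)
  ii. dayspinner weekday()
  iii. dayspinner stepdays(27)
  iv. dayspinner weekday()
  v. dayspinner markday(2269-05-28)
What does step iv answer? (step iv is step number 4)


Answer: Thursday

Derivation:
~$ dayspinner markday d='2052-08-09'
  2052-08-09
~$ dayspinner weekday
  Friday
~$ dayspinner stepdays n='27'
  2052-09-05
~$ dayspinner weekday
  Thursday
~$ dayspinner markday d='2269-05-28'
  2269-05-28


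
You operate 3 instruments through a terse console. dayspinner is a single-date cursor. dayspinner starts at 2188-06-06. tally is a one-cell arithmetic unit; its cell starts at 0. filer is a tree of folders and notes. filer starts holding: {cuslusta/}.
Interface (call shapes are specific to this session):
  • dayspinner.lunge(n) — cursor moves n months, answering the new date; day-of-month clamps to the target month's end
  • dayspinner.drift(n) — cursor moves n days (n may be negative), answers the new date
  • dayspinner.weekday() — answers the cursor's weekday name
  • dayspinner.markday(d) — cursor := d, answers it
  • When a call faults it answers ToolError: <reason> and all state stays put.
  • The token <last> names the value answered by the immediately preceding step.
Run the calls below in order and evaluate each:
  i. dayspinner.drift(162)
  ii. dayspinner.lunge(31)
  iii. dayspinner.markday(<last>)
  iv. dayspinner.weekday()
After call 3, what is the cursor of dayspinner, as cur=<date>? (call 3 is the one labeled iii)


$ dayspinner.drift n='162'
= 2188-11-15
$ dayspinner.lunge n='31'
= 2191-06-15
$ dayspinner.markday d='<last>'
= 2191-06-15
$ dayspinner.weekday
= Wednesday

Answer: cur=2191-06-15


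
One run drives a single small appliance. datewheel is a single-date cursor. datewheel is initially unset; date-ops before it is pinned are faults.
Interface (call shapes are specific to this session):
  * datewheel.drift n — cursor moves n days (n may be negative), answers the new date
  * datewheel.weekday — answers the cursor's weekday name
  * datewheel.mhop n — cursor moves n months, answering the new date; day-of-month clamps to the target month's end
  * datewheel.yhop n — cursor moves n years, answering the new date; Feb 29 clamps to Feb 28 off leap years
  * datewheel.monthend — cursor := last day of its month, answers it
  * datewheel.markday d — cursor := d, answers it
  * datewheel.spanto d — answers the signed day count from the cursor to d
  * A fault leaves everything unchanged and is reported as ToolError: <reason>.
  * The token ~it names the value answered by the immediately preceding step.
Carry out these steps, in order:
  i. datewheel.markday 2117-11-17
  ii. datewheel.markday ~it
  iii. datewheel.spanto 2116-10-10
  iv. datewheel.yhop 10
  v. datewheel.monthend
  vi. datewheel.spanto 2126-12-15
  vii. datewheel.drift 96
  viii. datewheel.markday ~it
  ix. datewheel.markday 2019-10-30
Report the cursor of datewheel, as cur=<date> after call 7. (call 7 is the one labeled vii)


// markday(d→2117-11-17) ~> 2117-11-17
// markday(d→~it) ~> 2117-11-17
// spanto(d→2116-10-10) ~> -403
// yhop(n→10) ~> 2127-11-17
// monthend() ~> 2127-11-30
// spanto(d→2126-12-15) ~> -350
// drift(n→96) ~> 2128-03-05
// markday(d→~it) ~> 2128-03-05
// markday(d→2019-10-30) ~> 2019-10-30

Answer: cur=2128-03-05


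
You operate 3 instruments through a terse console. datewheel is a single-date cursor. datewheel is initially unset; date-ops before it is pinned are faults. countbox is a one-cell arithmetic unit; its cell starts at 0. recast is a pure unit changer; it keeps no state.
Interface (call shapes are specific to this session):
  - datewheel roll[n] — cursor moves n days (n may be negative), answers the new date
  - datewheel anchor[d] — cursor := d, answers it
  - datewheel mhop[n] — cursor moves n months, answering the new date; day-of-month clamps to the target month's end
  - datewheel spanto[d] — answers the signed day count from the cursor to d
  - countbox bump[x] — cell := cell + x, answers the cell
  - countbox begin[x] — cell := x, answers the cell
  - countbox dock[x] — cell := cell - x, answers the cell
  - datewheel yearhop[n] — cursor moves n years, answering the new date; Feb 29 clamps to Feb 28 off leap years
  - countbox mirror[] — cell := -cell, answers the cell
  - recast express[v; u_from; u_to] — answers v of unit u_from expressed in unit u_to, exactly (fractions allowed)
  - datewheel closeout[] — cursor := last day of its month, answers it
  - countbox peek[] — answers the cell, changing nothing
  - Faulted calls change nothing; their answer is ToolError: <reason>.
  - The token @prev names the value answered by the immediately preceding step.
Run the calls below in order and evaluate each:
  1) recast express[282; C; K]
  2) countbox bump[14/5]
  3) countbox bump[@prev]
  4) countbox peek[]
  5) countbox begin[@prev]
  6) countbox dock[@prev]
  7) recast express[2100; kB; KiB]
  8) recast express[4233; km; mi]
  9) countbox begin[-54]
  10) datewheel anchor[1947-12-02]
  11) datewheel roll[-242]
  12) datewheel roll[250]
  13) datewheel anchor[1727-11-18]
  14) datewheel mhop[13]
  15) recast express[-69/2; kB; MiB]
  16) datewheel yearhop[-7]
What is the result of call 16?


Answer: 1721-12-18

Derivation:
Do: recast express[v: 282; u_from: C; u_to: K]
See: 11103/20
Do: countbox bump[x: 14/5]
See: 14/5
Do: countbox bump[x: @prev]
See: 28/5
Do: countbox peek[]
See: 28/5
Do: countbox begin[x: @prev]
See: 28/5
Do: countbox dock[x: @prev]
See: 0
Do: recast express[v: 2100; u_from: kB; u_to: KiB]
See: 65625/32
Do: recast express[v: 4233; u_from: km; u_to: mi]
See: 22046875/8382
Do: countbox begin[x: -54]
See: -54
Do: datewheel anchor[d: 1947-12-02]
See: 1947-12-02
Do: datewheel roll[n: -242]
See: 1947-04-04
Do: datewheel roll[n: 250]
See: 1947-12-10
Do: datewheel anchor[d: 1727-11-18]
See: 1727-11-18
Do: datewheel mhop[n: 13]
See: 1728-12-18
Do: recast express[v: -69/2; u_from: kB; u_to: MiB]
See: -8625/262144
Do: datewheel yearhop[n: -7]
See: 1721-12-18


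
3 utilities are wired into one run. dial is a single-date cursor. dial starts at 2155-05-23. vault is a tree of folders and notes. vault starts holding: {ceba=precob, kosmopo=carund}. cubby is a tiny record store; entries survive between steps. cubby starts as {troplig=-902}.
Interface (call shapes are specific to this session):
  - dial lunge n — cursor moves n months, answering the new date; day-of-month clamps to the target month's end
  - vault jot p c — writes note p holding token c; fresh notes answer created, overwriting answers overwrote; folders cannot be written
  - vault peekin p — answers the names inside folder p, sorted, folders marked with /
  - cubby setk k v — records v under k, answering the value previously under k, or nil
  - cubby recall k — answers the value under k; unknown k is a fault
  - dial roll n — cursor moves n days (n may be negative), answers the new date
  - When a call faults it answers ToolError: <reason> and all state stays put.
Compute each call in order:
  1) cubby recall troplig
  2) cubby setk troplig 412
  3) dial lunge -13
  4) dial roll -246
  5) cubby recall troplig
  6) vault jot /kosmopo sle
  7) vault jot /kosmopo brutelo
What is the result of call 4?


Answer: 2153-08-20

Derivation:
==> cubby recall(k→troplig)
<== -902
==> cubby setk(k→troplig, v→412)
<== -902
==> dial lunge(n→-13)
<== 2154-04-23
==> dial roll(n→-246)
<== 2153-08-20
==> cubby recall(k→troplig)
<== 412
==> vault jot(p→/kosmopo, c→sle)
<== overwrote
==> vault jot(p→/kosmopo, c→brutelo)
<== overwrote


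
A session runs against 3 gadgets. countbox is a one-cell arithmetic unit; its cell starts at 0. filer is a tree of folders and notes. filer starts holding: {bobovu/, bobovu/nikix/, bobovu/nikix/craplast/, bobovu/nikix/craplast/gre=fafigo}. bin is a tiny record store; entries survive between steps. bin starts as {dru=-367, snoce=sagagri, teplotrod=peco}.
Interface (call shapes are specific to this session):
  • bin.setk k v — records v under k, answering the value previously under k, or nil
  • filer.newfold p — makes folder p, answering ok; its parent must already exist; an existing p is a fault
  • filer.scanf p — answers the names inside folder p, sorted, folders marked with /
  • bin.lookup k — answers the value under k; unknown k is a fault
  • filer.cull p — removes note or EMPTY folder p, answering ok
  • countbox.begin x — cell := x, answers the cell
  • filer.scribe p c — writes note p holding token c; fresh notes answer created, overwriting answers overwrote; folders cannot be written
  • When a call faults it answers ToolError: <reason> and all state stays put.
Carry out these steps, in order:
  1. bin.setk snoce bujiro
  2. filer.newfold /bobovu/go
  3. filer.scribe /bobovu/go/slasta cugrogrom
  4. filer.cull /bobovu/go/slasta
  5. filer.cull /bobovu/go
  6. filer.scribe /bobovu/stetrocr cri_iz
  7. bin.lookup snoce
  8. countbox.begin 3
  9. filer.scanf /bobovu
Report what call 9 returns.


// 1. bin.setk(k→snoce, v→bujiro) => sagagri
// 2. filer.newfold(p→/bobovu/go) => ok
// 3. filer.scribe(p→/bobovu/go/slasta, c→cugrogrom) => created
// 4. filer.cull(p→/bobovu/go/slasta) => ok
// 5. filer.cull(p→/bobovu/go) => ok
// 6. filer.scribe(p→/bobovu/stetrocr, c→cri_iz) => created
// 7. bin.lookup(k→snoce) => bujiro
// 8. countbox.begin(x→3) => 3
// 9. filer.scanf(p→/bobovu) => [nikix/, stetrocr]

Answer: [nikix/, stetrocr]


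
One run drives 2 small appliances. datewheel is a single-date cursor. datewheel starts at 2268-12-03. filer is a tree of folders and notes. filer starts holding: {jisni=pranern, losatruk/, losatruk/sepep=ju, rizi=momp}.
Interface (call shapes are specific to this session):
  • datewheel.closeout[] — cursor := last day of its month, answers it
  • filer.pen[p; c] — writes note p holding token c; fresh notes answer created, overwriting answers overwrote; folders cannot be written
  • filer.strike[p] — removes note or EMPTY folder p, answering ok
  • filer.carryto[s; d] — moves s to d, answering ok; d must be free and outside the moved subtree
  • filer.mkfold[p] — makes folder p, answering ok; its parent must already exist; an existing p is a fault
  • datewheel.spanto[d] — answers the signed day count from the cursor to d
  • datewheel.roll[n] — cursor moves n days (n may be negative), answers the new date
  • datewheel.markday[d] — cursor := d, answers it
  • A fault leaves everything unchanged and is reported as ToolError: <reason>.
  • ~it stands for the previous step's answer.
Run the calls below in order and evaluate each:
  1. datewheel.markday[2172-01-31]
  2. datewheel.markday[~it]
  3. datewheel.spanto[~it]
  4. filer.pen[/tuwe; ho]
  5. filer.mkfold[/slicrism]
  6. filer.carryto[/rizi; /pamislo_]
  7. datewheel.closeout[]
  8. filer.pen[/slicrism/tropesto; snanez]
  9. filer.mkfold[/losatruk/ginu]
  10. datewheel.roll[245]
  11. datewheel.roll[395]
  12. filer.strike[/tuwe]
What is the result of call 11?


> markday d: 2172-01-31
:: 2172-01-31
> markday d: ~it
:: 2172-01-31
> spanto d: ~it
:: 0
> pen p: /tuwe c: ho
:: created
> mkfold p: /slicrism
:: ok
> carryto s: /rizi d: /pamislo_
:: ok
> closeout
:: 2172-01-31
> pen p: /slicrism/tropesto c: snanez
:: created
> mkfold p: /losatruk/ginu
:: ok
> roll n: 245
:: 2172-10-02
> roll n: 395
:: 2173-11-01
> strike p: /tuwe
:: ok

Answer: 2173-11-01


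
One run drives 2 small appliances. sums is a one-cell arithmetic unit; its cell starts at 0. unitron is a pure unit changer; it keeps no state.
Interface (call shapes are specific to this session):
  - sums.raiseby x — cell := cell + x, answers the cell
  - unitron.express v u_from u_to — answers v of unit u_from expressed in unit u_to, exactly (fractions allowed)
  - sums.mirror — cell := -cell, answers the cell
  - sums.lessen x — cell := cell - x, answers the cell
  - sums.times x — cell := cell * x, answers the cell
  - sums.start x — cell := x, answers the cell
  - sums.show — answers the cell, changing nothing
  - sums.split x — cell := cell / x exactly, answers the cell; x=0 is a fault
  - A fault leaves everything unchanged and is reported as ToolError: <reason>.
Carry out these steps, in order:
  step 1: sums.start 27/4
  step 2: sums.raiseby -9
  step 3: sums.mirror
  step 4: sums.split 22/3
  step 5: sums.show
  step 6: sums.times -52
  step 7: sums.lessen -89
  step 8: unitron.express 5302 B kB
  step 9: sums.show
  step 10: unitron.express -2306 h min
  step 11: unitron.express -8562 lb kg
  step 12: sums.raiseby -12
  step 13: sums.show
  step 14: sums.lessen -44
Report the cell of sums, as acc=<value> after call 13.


;; sums.start(x: 27/4) => 27/4
;; sums.raiseby(x: -9) => -9/4
;; sums.mirror() => 9/4
;; sums.split(x: 22/3) => 27/88
;; sums.show() => 27/88
;; sums.times(x: -52) => -351/22
;; sums.lessen(x: -89) => 1607/22
;; unitron.express(v: 5302, u_from: B, u_to: kB) => 2651/500
;; sums.show() => 1607/22
;; unitron.express(v: -2306, u_from: h, u_to: min) => -138360
;; unitron.express(v: -8562, u_from: lb, u_to: kg) => -194182893597/50000000
;; sums.raiseby(x: -12) => 1343/22
;; sums.show() => 1343/22
;; sums.lessen(x: -44) => 2311/22

Answer: acc=1343/22


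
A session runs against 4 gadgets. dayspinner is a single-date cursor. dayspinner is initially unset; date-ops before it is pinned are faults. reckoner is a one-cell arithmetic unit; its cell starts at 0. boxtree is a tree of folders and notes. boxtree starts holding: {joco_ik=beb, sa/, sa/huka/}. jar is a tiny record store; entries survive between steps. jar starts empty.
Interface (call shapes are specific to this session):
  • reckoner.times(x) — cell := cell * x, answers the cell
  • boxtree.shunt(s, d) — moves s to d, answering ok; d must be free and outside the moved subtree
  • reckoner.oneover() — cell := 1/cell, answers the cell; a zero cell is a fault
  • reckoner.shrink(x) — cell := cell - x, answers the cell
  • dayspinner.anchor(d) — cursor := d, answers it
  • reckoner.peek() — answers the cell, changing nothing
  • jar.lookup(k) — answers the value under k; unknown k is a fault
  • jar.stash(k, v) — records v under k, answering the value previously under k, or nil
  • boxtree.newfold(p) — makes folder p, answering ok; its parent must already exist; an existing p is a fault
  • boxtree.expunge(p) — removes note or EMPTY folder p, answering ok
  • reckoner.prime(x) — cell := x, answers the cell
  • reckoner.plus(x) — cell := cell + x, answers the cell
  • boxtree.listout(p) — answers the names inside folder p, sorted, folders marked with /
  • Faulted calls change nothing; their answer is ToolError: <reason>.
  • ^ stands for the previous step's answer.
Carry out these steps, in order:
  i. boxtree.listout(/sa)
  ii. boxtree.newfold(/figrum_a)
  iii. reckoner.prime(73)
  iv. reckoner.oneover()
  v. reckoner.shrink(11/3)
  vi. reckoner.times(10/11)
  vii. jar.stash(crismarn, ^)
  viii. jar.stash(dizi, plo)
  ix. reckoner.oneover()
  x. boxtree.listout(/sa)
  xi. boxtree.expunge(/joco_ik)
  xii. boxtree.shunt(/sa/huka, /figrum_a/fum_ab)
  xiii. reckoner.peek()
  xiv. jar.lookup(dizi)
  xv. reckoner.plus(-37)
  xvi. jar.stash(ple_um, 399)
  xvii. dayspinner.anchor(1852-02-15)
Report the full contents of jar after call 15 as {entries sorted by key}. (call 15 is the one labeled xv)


·→ boxtree.listout(p→/sa)
·← [huka/]
·→ boxtree.newfold(p→/figrum_a)
·← ok
·→ reckoner.prime(x→73)
·← 73
·→ reckoner.oneover()
·← 1/73
·→ reckoner.shrink(x→11/3)
·← -800/219
·→ reckoner.times(x→10/11)
·← -8000/2409
·→ jar.stash(k→crismarn, v→^)
·← nil
·→ jar.stash(k→dizi, v→plo)
·← nil
·→ reckoner.oneover()
·← -2409/8000
·→ boxtree.listout(p→/sa)
·← [huka/]
·→ boxtree.expunge(p→/joco_ik)
·← ok
·→ boxtree.shunt(s→/sa/huka, d→/figrum_a/fum_ab)
·← ok
·→ reckoner.peek()
·← -2409/8000
·→ jar.lookup(k→dizi)
·← plo
·→ reckoner.plus(x→-37)
·← -298409/8000
·→ jar.stash(k→ple_um, v→399)
·← nil
·→ dayspinner.anchor(d→1852-02-15)
·← 1852-02-15

Answer: {crismarn=-8000/2409, dizi=plo}


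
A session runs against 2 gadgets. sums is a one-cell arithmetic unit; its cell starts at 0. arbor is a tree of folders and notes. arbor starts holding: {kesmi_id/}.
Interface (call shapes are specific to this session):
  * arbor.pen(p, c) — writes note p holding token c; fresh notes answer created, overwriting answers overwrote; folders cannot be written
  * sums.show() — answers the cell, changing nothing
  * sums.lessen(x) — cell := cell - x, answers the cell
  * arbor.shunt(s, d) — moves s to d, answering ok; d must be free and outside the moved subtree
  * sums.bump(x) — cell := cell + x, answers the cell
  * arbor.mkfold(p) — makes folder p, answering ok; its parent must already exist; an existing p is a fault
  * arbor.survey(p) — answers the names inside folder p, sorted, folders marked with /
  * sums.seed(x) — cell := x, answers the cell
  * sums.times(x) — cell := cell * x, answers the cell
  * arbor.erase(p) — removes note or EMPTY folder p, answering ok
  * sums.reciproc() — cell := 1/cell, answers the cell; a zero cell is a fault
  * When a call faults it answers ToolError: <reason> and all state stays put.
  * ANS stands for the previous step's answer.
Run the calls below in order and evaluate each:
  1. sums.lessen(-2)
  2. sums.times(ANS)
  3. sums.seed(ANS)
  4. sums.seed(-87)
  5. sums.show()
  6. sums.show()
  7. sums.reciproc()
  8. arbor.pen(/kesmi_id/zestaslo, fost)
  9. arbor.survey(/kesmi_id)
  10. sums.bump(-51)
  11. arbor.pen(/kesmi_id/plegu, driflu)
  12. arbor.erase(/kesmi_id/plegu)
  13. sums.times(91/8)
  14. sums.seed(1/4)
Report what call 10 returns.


// sums.lessen(x='-2') -> 2
// sums.times(x='ANS') -> 4
// sums.seed(x='ANS') -> 4
// sums.seed(x='-87') -> -87
// sums.show() -> -87
// sums.show() -> -87
// sums.reciproc() -> -1/87
// arbor.pen(p='/kesmi_id/zestaslo', c='fost') -> created
// arbor.survey(p='/kesmi_id') -> [zestaslo]
// sums.bump(x='-51') -> -4438/87
// arbor.pen(p='/kesmi_id/plegu', c='driflu') -> created
// arbor.erase(p='/kesmi_id/plegu') -> ok
// sums.times(x='91/8') -> -201929/348
// sums.seed(x='1/4') -> 1/4

Answer: -4438/87


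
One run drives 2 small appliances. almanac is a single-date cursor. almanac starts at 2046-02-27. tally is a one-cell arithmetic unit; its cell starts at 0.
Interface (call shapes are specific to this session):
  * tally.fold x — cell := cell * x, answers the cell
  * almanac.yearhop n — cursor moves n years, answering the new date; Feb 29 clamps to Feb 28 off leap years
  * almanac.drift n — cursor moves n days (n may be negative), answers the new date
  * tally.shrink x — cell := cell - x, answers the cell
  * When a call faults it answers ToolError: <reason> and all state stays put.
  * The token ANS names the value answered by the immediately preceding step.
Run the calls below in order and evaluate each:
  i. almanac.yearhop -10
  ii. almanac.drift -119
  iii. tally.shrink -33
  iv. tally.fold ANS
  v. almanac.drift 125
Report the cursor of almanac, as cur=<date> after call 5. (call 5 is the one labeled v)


I use almanac.yearhop passing -10, which returns 2036-02-27.
I use almanac.drift passing -119, — result: 2035-10-31.
Calling tally.shrink passing -33, yielding 33.
I use tally.fold passing ANS, yielding 1089.
I call almanac.drift passing 125, which returns 2036-03-04.

Answer: cur=2036-03-04


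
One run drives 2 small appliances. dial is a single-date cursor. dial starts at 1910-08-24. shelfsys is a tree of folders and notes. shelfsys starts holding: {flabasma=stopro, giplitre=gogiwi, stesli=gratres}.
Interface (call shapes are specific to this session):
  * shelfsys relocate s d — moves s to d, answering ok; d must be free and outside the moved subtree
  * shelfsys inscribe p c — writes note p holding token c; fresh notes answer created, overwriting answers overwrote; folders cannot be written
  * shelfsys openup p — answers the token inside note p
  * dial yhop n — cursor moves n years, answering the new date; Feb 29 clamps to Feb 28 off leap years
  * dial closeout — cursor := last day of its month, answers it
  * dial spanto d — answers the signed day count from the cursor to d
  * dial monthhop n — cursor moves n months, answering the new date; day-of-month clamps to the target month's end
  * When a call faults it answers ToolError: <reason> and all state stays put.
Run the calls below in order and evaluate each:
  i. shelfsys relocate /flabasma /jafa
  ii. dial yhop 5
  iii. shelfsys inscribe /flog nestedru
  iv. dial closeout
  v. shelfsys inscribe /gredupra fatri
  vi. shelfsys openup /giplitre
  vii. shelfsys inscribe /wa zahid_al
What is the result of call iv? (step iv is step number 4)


Answer: 1915-08-31

Derivation:
-> shelfsys relocate(s→/flabasma, d→/jafa)
<- ok
-> dial yhop(n→5)
<- 1915-08-24
-> shelfsys inscribe(p→/flog, c→nestedru)
<- created
-> dial closeout()
<- 1915-08-31
-> shelfsys inscribe(p→/gredupra, c→fatri)
<- created
-> shelfsys openup(p→/giplitre)
<- gogiwi
-> shelfsys inscribe(p→/wa, c→zahid_al)
<- created


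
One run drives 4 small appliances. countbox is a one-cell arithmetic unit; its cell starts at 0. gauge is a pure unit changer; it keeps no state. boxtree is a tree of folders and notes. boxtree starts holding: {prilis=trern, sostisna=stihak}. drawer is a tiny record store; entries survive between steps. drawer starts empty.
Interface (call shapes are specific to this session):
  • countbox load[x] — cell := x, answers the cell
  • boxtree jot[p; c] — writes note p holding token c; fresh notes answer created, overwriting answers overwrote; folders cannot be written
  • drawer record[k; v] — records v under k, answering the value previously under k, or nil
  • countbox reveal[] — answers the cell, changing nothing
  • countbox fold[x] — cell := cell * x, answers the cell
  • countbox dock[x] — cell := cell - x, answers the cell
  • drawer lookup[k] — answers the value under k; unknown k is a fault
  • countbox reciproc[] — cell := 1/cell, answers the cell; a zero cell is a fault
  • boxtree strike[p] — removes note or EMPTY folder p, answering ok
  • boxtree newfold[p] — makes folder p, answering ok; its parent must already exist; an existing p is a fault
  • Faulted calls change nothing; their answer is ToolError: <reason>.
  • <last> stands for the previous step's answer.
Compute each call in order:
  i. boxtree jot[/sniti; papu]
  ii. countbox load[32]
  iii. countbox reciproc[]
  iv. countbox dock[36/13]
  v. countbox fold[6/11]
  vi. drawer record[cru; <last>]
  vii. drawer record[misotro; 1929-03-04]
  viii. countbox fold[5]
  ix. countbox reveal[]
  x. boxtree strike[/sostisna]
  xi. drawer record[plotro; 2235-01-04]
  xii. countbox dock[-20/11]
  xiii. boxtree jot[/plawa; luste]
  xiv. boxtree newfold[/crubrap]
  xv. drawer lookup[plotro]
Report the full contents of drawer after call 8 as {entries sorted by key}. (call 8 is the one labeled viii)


# boxtree jot(/sniti, papu) ~> created
# countbox load(32) ~> 32
# countbox reciproc() ~> 1/32
# countbox dock(36/13) ~> -1139/416
# countbox fold(6/11) ~> -3417/2288
# drawer record(cru, <last>) ~> nil
# drawer record(misotro, 1929-03-04) ~> nil
# countbox fold(5) ~> -17085/2288
# countbox reveal() ~> -17085/2288
# boxtree strike(/sostisna) ~> ok
# drawer record(plotro, 2235-01-04) ~> nil
# countbox dock(-20/11) ~> -1175/208
# boxtree jot(/plawa, luste) ~> created
# boxtree newfold(/crubrap) ~> ok
# drawer lookup(plotro) ~> 2235-01-04

Answer: {cru=-3417/2288, misotro=1929-03-04}


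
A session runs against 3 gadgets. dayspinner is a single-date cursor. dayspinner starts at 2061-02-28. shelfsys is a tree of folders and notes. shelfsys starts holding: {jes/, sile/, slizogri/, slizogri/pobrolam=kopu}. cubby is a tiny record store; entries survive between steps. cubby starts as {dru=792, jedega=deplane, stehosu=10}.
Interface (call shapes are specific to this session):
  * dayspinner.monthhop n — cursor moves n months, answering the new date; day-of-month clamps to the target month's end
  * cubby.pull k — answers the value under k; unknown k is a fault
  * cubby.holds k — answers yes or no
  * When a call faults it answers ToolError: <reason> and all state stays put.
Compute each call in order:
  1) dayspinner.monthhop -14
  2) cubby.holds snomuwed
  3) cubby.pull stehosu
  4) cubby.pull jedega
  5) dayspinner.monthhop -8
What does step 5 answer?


Answer: 2059-04-28

Derivation:
Calling dayspinner.monthhop passing n: -14, which returns 2059-12-28.
I run cubby.holds passing k: snomuwed, and get no.
Calling cubby.pull passing k: stehosu, which returns 10.
Then cubby.pull passing k: jedega, and observe deplane.
I use dayspinner.monthhop passing n: -8, and get 2059-04-28.


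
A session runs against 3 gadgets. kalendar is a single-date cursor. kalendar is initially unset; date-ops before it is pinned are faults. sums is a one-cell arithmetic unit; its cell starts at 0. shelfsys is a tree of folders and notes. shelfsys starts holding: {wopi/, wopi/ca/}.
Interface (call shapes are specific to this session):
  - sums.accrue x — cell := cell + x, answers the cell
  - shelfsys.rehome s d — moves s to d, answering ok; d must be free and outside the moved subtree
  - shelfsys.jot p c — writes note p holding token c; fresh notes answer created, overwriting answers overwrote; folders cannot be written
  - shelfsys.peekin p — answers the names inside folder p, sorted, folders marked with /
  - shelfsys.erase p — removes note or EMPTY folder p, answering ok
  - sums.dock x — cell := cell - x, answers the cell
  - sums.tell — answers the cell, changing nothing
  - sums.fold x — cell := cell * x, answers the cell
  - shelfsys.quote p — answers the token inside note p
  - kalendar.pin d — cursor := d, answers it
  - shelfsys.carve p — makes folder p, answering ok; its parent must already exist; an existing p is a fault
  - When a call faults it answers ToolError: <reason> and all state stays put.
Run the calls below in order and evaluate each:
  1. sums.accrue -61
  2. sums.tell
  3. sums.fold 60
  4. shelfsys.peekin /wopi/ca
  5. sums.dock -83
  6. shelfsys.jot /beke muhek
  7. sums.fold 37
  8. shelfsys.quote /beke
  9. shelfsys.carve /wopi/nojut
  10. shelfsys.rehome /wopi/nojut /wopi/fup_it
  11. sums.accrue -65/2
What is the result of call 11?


Answer: -264763/2

Derivation:
[in] accrue x→-61
:: -61
[in] tell
:: -61
[in] fold x→60
:: -3660
[in] peekin p→/wopi/ca
:: []
[in] dock x→-83
:: -3577
[in] jot p→/beke c→muhek
:: created
[in] fold x→37
:: -132349
[in] quote p→/beke
:: muhek
[in] carve p→/wopi/nojut
:: ok
[in] rehome s→/wopi/nojut d→/wopi/fup_it
:: ok
[in] accrue x→-65/2
:: -264763/2


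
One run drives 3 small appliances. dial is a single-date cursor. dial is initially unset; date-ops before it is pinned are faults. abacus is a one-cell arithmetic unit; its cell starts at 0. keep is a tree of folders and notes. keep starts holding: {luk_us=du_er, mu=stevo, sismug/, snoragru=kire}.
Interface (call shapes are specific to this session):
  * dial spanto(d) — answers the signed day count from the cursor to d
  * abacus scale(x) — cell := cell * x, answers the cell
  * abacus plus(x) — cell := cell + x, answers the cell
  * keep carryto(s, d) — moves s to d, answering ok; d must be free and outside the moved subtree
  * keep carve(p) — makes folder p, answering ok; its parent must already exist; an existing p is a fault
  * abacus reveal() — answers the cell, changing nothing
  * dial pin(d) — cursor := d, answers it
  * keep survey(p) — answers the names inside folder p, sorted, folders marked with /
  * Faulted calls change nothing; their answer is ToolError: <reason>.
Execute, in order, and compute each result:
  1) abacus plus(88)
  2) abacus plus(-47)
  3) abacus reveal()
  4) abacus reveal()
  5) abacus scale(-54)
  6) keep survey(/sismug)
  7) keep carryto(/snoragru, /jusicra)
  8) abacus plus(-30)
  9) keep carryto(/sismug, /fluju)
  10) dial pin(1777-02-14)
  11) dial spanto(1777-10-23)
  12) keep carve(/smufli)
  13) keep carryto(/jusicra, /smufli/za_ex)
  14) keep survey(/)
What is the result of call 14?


Answer: [fluju/, luk_us, mu, smufli/]

Derivation:
Then abacus plus(x='88'), and see 88.
I run abacus plus(x='-47'): 41.
Using abacus reveal, which returns 41.
Then abacus reveal(), and get 41.
Then abacus scale(x='-54'), which returns -2214.
I invoke keep survey(p='/sismug'), and get [].
Then keep carryto(s='/snoragru', d='/jusicra'), and get ok.
I run abacus plus(x='-30'): -2244.
Invoking keep carryto(s='/sismug', d='/fluju'), and see ok.
Invoking dial pin(d='1777-02-14'), yielding 1777-02-14.
I call dial spanto(d='1777-10-23'), — result: 251.
Calling keep carve(p='/smufli'), and get ok.
I invoke keep carryto(s='/jusicra', d='/smufli/za_ex'), and see ok.
I use keep survey(p='/'), giving [fluju/, luk_us, mu, smufli/].


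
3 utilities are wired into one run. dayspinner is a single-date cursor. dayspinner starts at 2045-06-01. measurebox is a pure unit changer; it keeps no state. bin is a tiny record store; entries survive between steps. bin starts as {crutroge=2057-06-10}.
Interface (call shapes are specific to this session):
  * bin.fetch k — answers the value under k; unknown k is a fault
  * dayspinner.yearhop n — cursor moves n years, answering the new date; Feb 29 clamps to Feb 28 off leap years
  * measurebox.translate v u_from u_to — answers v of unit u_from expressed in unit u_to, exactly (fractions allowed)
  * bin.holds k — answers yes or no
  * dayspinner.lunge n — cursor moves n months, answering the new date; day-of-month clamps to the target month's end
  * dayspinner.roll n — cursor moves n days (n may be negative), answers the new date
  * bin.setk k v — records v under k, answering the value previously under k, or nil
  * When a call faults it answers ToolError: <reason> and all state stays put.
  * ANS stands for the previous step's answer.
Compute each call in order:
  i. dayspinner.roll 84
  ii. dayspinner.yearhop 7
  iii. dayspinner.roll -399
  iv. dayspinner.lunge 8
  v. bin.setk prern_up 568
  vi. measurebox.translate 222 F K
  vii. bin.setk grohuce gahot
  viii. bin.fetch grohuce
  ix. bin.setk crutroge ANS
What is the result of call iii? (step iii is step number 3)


[in] roll n=84
= 2045-08-24
[in] yearhop n=7
= 2052-08-24
[in] roll n=-399
= 2051-07-22
[in] lunge n=8
= 2052-03-22
[in] setk k=prern_up v=568
= nil
[in] translate v=222 u_from=F u_to=K
= 68167/180
[in] setk k=grohuce v=gahot
= nil
[in] fetch k=grohuce
= gahot
[in] setk k=crutroge v=ANS
= 2057-06-10

Answer: 2051-07-22
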